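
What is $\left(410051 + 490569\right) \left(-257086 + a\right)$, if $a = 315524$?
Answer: $52630431560$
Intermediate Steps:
$\left(410051 + 490569\right) \left(-257086 + a\right) = \left(410051 + 490569\right) \left(-257086 + 315524\right) = 900620 \cdot 58438 = 52630431560$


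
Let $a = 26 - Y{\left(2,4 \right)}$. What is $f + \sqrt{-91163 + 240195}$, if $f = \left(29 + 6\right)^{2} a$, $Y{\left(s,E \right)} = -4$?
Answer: $36750 + 2 \sqrt{37258} \approx 37136.0$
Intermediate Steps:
$a = 30$ ($a = 26 - -4 = 26 + 4 = 30$)
$f = 36750$ ($f = \left(29 + 6\right)^{2} \cdot 30 = 35^{2} \cdot 30 = 1225 \cdot 30 = 36750$)
$f + \sqrt{-91163 + 240195} = 36750 + \sqrt{-91163 + 240195} = 36750 + \sqrt{149032} = 36750 + 2 \sqrt{37258}$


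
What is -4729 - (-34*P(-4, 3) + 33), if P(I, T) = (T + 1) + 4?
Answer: -4490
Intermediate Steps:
P(I, T) = 5 + T (P(I, T) = (1 + T) + 4 = 5 + T)
-4729 - (-34*P(-4, 3) + 33) = -4729 - (-34*(5 + 3) + 33) = -4729 - (-34*8 + 33) = -4729 - (-272 + 33) = -4729 - 1*(-239) = -4729 + 239 = -4490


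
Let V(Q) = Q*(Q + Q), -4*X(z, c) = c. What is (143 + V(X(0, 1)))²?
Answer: 1311025/64 ≈ 20485.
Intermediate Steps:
X(z, c) = -c/4
V(Q) = 2*Q² (V(Q) = Q*(2*Q) = 2*Q²)
(143 + V(X(0, 1)))² = (143 + 2*(-¼*1)²)² = (143 + 2*(-¼)²)² = (143 + 2*(1/16))² = (143 + ⅛)² = (1145/8)² = 1311025/64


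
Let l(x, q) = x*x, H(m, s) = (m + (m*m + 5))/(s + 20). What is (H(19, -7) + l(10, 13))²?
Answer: 2839225/169 ≈ 16800.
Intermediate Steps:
H(m, s) = (5 + m + m²)/(20 + s) (H(m, s) = (m + (m² + 5))/(20 + s) = (m + (5 + m²))/(20 + s) = (5 + m + m²)/(20 + s))
l(x, q) = x²
(H(19, -7) + l(10, 13))² = ((5 + 19 + 19²)/(20 - 7) + 10²)² = ((5 + 19 + 361)/13 + 100)² = ((1/13)*385 + 100)² = (385/13 + 100)² = (1685/13)² = 2839225/169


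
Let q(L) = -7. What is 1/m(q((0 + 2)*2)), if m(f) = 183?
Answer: 1/183 ≈ 0.0054645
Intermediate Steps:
1/m(q((0 + 2)*2)) = 1/183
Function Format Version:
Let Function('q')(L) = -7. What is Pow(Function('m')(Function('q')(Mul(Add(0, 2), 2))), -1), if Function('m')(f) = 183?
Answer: Rational(1, 183) ≈ 0.0054645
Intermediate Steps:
Pow(Function('m')(Function('q')(Mul(Add(0, 2), 2))), -1) = Pow(183, -1) = Rational(1, 183)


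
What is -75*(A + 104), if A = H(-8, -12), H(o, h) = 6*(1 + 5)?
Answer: -10500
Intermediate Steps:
H(o, h) = 36 (H(o, h) = 6*6 = 36)
A = 36
-75*(A + 104) = -75*(36 + 104) = -75*140 = -10500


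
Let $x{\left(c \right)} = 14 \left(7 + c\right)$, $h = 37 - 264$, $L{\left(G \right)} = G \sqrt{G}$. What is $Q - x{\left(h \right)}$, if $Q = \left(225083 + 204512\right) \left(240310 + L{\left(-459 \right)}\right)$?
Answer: $103235977530 - 591552315 i \sqrt{51} \approx 1.0324 \cdot 10^{11} - 4.2245 \cdot 10^{9} i$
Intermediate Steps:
$L{\left(G \right)} = G^{\frac{3}{2}}$
$h = -227$ ($h = 37 - 264 = -227$)
$Q = 103235974450 - 591552315 i \sqrt{51}$ ($Q = \left(225083 + 204512\right) \left(240310 + \left(-459\right)^{\frac{3}{2}}\right) = 429595 \left(240310 - 1377 i \sqrt{51}\right) = 103235974450 - 591552315 i \sqrt{51} \approx 1.0324 \cdot 10^{11} - 4.2245 \cdot 10^{9} i$)
$x{\left(c \right)} = 98 + 14 c$
$Q - x{\left(h \right)} = \left(103235974450 - 591552315 i \sqrt{51}\right) - \left(98 + 14 \left(-227\right)\right) = \left(103235974450 - 591552315 i \sqrt{51}\right) - \left(98 - 3178\right) = \left(103235974450 - 591552315 i \sqrt{51}\right) - -3080 = \left(103235974450 - 591552315 i \sqrt{51}\right) + 3080 = 103235977530 - 591552315 i \sqrt{51}$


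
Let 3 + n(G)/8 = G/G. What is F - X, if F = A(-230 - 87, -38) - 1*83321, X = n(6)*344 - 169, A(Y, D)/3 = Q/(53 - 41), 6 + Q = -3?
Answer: -310601/4 ≈ -77650.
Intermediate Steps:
Q = -9 (Q = -6 - 3 = -9)
n(G) = -16 (n(G) = -24 + 8*(G/G) = -24 + 8*1 = -24 + 8 = -16)
A(Y, D) = -9/4 (A(Y, D) = 3*(-9/(53 - 41)) = 3*(-9/12) = 3*(-9*1/12) = 3*(-¾) = -9/4)
X = -5673 (X = -16*344 - 169 = -5504 - 169 = -5673)
F = -333293/4 (F = -9/4 - 1*83321 = -9/4 - 83321 = -333293/4 ≈ -83323.)
F - X = -333293/4 - 1*(-5673) = -333293/4 + 5673 = -310601/4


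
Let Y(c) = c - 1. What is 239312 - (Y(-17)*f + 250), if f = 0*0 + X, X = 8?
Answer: 239206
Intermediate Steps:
Y(c) = -1 + c
f = 8 (f = 0*0 + 8 = 0 + 8 = 8)
239312 - (Y(-17)*f + 250) = 239312 - ((-1 - 17)*8 + 250) = 239312 - (-18*8 + 250) = 239312 - (-144 + 250) = 239312 - 1*106 = 239312 - 106 = 239206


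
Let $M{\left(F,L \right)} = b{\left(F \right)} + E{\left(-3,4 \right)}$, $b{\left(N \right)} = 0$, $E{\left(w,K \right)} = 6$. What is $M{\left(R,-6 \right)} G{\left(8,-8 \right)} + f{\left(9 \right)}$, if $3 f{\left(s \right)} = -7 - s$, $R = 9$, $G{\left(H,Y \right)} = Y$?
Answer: $- \frac{160}{3} \approx -53.333$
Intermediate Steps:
$M{\left(F,L \right)} = 6$ ($M{\left(F,L \right)} = 0 + 6 = 6$)
$f{\left(s \right)} = - \frac{7}{3} - \frac{s}{3}$ ($f{\left(s \right)} = \frac{-7 - s}{3} = - \frac{7}{3} - \frac{s}{3}$)
$M{\left(R,-6 \right)} G{\left(8,-8 \right)} + f{\left(9 \right)} = 6 \left(-8\right) - \frac{16}{3} = -48 - \frac{16}{3} = - \frac{160}{3}$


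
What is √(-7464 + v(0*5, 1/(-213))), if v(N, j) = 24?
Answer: 4*I*√465 ≈ 86.255*I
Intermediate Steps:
√(-7464 + v(0*5, 1/(-213))) = √(-7464 + 24) = √(-7440) = 4*I*√465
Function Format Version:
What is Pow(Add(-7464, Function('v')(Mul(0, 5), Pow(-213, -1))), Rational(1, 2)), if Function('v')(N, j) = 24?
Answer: Mul(4, I, Pow(465, Rational(1, 2))) ≈ Mul(86.255, I)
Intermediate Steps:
Pow(Add(-7464, Function('v')(Mul(0, 5), Pow(-213, -1))), Rational(1, 2)) = Pow(Add(-7464, 24), Rational(1, 2)) = Pow(-7440, Rational(1, 2)) = Mul(4, I, Pow(465, Rational(1, 2)))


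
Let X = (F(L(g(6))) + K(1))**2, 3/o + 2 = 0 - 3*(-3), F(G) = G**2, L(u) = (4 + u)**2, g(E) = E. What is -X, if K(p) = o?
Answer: -4900420009/49 ≈ -1.0001e+8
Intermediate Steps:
o = 3/7 (o = 3/(-2 + (0 - 3*(-3))) = 3/(-2 + (0 + 9)) = 3/(-2 + 9) = 3/7 ≈ 0.42857)
K(p) = 3/7
X = 4900420009/49 (X = (((4 + 6)**2)**2 + 3/7)**2 = ((10**2)**2 + 3/7)**2 = (100**2 + 3/7)**2 = (10000 + 3/7)**2 = (70003/7)**2 = 4900420009/49 ≈ 1.0001e+8)
-X = -1*4900420009/49 = -4900420009/49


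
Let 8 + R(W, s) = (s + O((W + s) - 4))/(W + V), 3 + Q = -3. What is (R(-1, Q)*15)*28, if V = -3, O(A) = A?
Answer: -1575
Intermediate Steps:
Q = -6 (Q = -3 - 3 = -6)
R(W, s) = -8 + (-4 + W + 2*s)/(-3 + W) (R(W, s) = -8 + (s + ((W + s) - 4))/(W - 3) = -8 + (s + (-4 + W + s))/(-3 + W) = -8 + (-4 + W + 2*s)/(-3 + W))
(R(-1, Q)*15)*28 = (((20 - 7*(-1) + 2*(-6))/(-3 - 1))*15)*28 = (((20 + 7 - 12)/(-4))*15)*28 = (-¼*15*15)*28 = -15/4*15*28 = -225/4*28 = -1575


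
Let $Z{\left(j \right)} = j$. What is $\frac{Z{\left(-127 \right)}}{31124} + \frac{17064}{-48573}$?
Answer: $- \frac{19898841}{55992076} \approx -0.35539$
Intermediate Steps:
$\frac{Z{\left(-127 \right)}}{31124} + \frac{17064}{-48573} = - \frac{127}{31124} + \frac{17064}{-48573} = \left(-127\right) \frac{1}{31124} + 17064 \left(- \frac{1}{48573}\right) = - \frac{127}{31124} - \frac{632}{1799} = - \frac{19898841}{55992076}$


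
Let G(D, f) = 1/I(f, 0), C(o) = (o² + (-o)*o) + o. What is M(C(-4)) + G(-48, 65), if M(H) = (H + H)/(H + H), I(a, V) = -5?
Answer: ⅘ ≈ 0.80000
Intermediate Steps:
C(o) = o (C(o) = (o² - o²) + o = 0 + o = o)
M(H) = 1 (M(H) = (2*H)/((2*H)) = (2*H)*(1/(2*H)) = 1)
G(D, f) = -⅕ (G(D, f) = 1/(-5) = -⅕)
M(C(-4)) + G(-48, 65) = 1 - ⅕ = ⅘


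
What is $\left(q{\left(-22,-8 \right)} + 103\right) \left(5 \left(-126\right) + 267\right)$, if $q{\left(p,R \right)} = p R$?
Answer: $-101277$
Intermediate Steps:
$q{\left(p,R \right)} = R p$
$\left(q{\left(-22,-8 \right)} + 103\right) \left(5 \left(-126\right) + 267\right) = \left(\left(-8\right) \left(-22\right) + 103\right) \left(5 \left(-126\right) + 267\right) = \left(176 + 103\right) \left(-630 + 267\right) = 279 \left(-363\right) = -101277$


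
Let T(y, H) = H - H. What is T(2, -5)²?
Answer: 0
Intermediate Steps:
T(y, H) = 0
T(2, -5)² = 0² = 0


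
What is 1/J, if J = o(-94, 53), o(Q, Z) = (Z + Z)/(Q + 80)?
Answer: -7/53 ≈ -0.13208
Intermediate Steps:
o(Q, Z) = 2*Z/(80 + Q) (o(Q, Z) = (2*Z)/(80 + Q) = 2*Z/(80 + Q))
J = -53/7 (J = 2*53/(80 - 94) = 2*53/(-14) = 2*53*(-1/14) = -53/7 ≈ -7.5714)
1/J = 1/(-53/7) = -7/53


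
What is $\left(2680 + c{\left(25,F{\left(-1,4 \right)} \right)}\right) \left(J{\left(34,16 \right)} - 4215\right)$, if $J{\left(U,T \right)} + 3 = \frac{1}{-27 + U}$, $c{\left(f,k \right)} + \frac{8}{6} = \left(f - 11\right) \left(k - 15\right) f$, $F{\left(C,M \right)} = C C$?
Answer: $\frac{28107800}{3} \approx 9.3693 \cdot 10^{6}$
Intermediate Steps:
$F{\left(C,M \right)} = C^{2}$
$c{\left(f,k \right)} = - \frac{4}{3} + f \left(-15 + k\right) \left(-11 + f\right)$ ($c{\left(f,k \right)} = - \frac{4}{3} + \left(f - 11\right) \left(k - 15\right) f = - \frac{4}{3} + \left(-11 + f\right) \left(-15 + k\right) f = - \frac{4}{3} + \left(-15 + k\right) \left(-11 + f\right) f = - \frac{4}{3} + f \left(-15 + k\right) \left(-11 + f\right)$)
$J{\left(U,T \right)} = -3 + \frac{1}{-27 + U}$
$\left(2680 + c{\left(25,F{\left(-1,4 \right)} \right)}\right) \left(J{\left(34,16 \right)} - 4215\right) = \left(2680 - \left(- \frac{12371}{3} + 275 + 9375 - \left(-1\right)^{2} \cdot 25^{2}\right)\right) \left(\frac{82 - 102}{-27 + 34} - 4215\right) = \left(2680 - \left(\frac{13879}{3} + 275\right)\right) \left(\frac{82 - 102}{7} - 4215\right) = \left(2680 - \frac{14704}{3}\right) \left(\frac{1}{7} \left(-20\right) - 4215\right) = \left(2680 - \frac{14704}{3}\right) \left(- \frac{20}{7} - 4215\right) = \left(- \frac{6664}{3}\right) \left(- \frac{29525}{7}\right) = \frac{28107800}{3}$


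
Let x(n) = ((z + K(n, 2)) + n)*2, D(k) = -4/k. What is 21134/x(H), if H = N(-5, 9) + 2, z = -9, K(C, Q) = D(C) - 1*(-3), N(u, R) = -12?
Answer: -52835/78 ≈ -677.37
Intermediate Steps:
K(C, Q) = 3 - 4/C (K(C, Q) = -4/C - 1*(-3) = -4/C + 3 = 3 - 4/C)
H = -10 (H = -12 + 2 = -10)
x(n) = -12 - 8/n + 2*n (x(n) = ((-9 + (3 - 4/n)) + n)*2 = ((-6 - 4/n) + n)*2 = (-6 + n - 4/n)*2 = -12 - 8/n + 2*n)
21134/x(H) = 21134/(-12 - 8/(-10) + 2*(-10)) = 21134/(-12 - 8*(-⅒) - 20) = 21134/(-12 + ⅘ - 20) = 21134/(-156/5) = 21134*(-5/156) = -52835/78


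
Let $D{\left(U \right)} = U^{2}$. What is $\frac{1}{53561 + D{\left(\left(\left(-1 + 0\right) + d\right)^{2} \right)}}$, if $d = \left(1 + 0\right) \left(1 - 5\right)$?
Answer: $\frac{1}{54186} \approx 1.8455 \cdot 10^{-5}$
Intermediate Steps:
$d = -4$ ($d = 1 \left(-4\right) = -4$)
$\frac{1}{53561 + D{\left(\left(\left(-1 + 0\right) + d\right)^{2} \right)}} = \frac{1}{53561 + \left(\left(\left(-1 + 0\right) - 4\right)^{2}\right)^{2}} = \frac{1}{53561 + \left(\left(-1 - 4\right)^{2}\right)^{2}} = \frac{1}{53561 + \left(\left(-5\right)^{2}\right)^{2}} = \frac{1}{53561 + 25^{2}} = \frac{1}{53561 + 625} = \frac{1}{54186}$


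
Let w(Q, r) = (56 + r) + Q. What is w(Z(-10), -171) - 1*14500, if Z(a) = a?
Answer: -14625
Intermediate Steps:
w(Q, r) = 56 + Q + r
w(Z(-10), -171) - 1*14500 = (56 - 10 - 171) - 1*14500 = -125 - 14500 = -14625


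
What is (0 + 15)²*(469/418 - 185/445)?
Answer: 5911875/37202 ≈ 158.91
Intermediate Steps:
(0 + 15)²*(469/418 - 185/445) = 15²*(469*(1/418) - 185*1/445) = 225*(469/418 - 37/89) = 225*(26275/37202) = 5911875/37202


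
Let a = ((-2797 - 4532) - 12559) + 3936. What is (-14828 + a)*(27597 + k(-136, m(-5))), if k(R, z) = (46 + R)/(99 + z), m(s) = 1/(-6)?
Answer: -503698725180/593 ≈ -8.4941e+8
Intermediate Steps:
m(s) = -⅙
a = -15952 (a = (-7329 - 12559) + 3936 = -19888 + 3936 = -15952)
k(R, z) = (46 + R)/(99 + z)
(-14828 + a)*(27597 + k(-136, m(-5))) = (-14828 - 15952)*(27597 + (46 - 136)/(99 - ⅙)) = -30780*(27597 - 90/(593/6)) = -30780*(27597 + (6/593)*(-90)) = -30780*(27597 - 540/593) = -30780*16364481/593 = -503698725180/593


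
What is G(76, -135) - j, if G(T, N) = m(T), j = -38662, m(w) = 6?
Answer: 38668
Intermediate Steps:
G(T, N) = 6
G(76, -135) - j = 6 - 1*(-38662) = 6 + 38662 = 38668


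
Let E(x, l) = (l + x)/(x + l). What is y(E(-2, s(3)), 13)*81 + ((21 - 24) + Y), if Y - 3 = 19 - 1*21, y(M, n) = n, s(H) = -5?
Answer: 1051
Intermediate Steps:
E(x, l) = 1 (E(x, l) = (l + x)/(l + x) = 1)
Y = 1 (Y = 3 + (19 - 1*21) = 3 + (19 - 21) = 3 - 2 = 1)
y(E(-2, s(3)), 13)*81 + ((21 - 24) + Y) = 13*81 + ((21 - 24) + 1) = 1053 + (-3 + 1) = 1053 - 2 = 1051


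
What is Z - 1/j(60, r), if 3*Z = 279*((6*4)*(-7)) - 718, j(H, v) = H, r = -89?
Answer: -317267/20 ≈ -15863.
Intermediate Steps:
Z = -47590/3 (Z = (279*((6*4)*(-7)) - 718)/3 = (279*(24*(-7)) - 718)/3 = (279*(-168) - 718)/3 = (-46872 - 718)/3 = (⅓)*(-47590) = -47590/3 ≈ -15863.)
Z - 1/j(60, r) = -47590/3 - 1/60 = -317267/20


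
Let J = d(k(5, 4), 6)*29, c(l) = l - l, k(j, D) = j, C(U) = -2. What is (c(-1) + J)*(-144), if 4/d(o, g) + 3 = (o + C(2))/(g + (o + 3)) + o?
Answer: -233856/31 ≈ -7543.7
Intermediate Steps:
c(l) = 0
d(o, g) = 4/(-3 + o + (-2 + o)/(3 + g + o)) (d(o, g) = 4/(-3 + ((o - 2)/(g + (o + 3)) + o)) = 4/(-3 + ((-2 + o)/(g + (3 + o)) + o)) = 4/(-3 + ((-2 + o)/(3 + g + o) + o)) = 4/(-3 + (o + (-2 + o)/(3 + g + o))) = 4/(-3 + o + (-2 + o)/(3 + g + o)))
J = 1624/31 (J = (4*(3 + 6 + 5)/(-11 + 5 + 5² - 3*6 + 6*5))*29 = (4*14/(-11 + 5 + 25 - 18 + 30))*29 = (4*14/31)*29 = (4*(1/31)*14)*29 = (56/31)*29 = 1624/31 ≈ 52.387)
(c(-1) + J)*(-144) = (0 + 1624/31)*(-144) = (1624/31)*(-144) = -233856/31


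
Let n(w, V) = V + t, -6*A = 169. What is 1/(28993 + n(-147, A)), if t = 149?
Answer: 6/174683 ≈ 3.4348e-5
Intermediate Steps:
A = -169/6 (A = -1/6*169 = -169/6 ≈ -28.167)
n(w, V) = 149 + V (n(w, V) = V + 149 = 149 + V)
1/(28993 + n(-147, A)) = 1/(28993 + (149 - 169/6)) = 1/(28993 + 725/6) = 1/(174683/6) = 6/174683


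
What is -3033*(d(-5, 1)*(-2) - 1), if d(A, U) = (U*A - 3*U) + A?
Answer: -75825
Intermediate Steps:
d(A, U) = A - 3*U + A*U (d(A, U) = (A*U - 3*U) + A = (-3*U + A*U) + A = A - 3*U + A*U)
-3033*(d(-5, 1)*(-2) - 1) = -3033*((-5 - 3*1 - 5*1)*(-2) - 1) = -3033*((-5 - 3 - 5)*(-2) - 1) = -3033*(-13*(-2) - 1) = -3033*(26 - 1) = -3033*25 = -75825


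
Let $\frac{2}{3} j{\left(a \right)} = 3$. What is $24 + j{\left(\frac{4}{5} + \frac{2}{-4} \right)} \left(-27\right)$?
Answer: $- \frac{195}{2} \approx -97.5$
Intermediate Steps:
$j{\left(a \right)} = \frac{9}{2}$ ($j{\left(a \right)} = \frac{3}{2} \cdot 3 = \frac{9}{2}$)
$24 + j{\left(\frac{4}{5} + \frac{2}{-4} \right)} \left(-27\right) = 24 + \frac{9}{2} \left(-27\right) = 24 - \frac{243}{2} = - \frac{195}{2}$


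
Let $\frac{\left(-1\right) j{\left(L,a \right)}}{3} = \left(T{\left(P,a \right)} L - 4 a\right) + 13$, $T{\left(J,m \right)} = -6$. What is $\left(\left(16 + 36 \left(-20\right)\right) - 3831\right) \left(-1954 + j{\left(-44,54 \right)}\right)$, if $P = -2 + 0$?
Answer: $9691295$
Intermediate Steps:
$P = -2$
$j{\left(L,a \right)} = -39 + 12 a + 18 L$ ($j{\left(L,a \right)} = - 3 \left(\left(- 6 L - 4 a\right) + 13\right) = - 3 \left(13 - 6 L - 4 a\right) = -39 + 12 a + 18 L$)
$\left(\left(16 + 36 \left(-20\right)\right) - 3831\right) \left(-1954 + j{\left(-44,54 \right)}\right) = \left(\left(16 + 36 \left(-20\right)\right) - 3831\right) \left(-1954 + \left(-39 + 12 \cdot 54 + 18 \left(-44\right)\right)\right) = \left(\left(16 - 720\right) - 3831\right) \left(-1954 - 183\right) = \left(-704 - 3831\right) \left(-1954 - 183\right) = \left(-4535\right) \left(-2137\right) = 9691295$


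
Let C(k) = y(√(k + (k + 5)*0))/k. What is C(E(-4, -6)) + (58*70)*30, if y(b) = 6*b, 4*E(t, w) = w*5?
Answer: 121800 - 2*I*√30/5 ≈ 1.218e+5 - 2.1909*I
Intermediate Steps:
E(t, w) = 5*w/4 (E(t, w) = (w*5)/4 = (5*w)/4 = 5*w/4)
C(k) = 6/√k (C(k) = (6*√(k + (k + 5)*0))/k = (6*√(k + (5 + k)*0))/k = (6*√(k + 0))/k = (6*√k)/k = 6/√k)
C(E(-4, -6)) + (58*70)*30 = 6/√((5/4)*(-6)) + (58*70)*30 = 6/√(-15/2) + 4060*30 = 6*(-I*√30/15) + 121800 = -2*I*√30/5 + 121800 = 121800 - 2*I*√30/5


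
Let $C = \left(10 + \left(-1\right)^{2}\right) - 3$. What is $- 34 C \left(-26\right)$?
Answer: $7072$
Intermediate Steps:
$C = 8$ ($C = \left(10 + 1\right) - 3 = 11 - 3 = 8$)
$- 34 C \left(-26\right) = \left(-34\right) 8 \left(-26\right) = \left(-272\right) \left(-26\right) = 7072$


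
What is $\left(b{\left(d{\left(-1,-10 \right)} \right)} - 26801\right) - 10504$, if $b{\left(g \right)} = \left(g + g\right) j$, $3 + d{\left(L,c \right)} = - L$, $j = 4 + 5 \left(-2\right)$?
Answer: $-37281$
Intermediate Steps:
$j = -6$ ($j = 4 - 10 = -6$)
$d{\left(L,c \right)} = -3 - L$
$b{\left(g \right)} = - 12 g$ ($b{\left(g \right)} = \left(g + g\right) \left(-6\right) = 2 g \left(-6\right) = - 12 g$)
$\left(b{\left(d{\left(-1,-10 \right)} \right)} - 26801\right) - 10504 = \left(- 12 \left(-3 - -1\right) - 26801\right) - 10504 = \left(- 12 \left(-3 + 1\right) - 26801\right) - 10504 = \left(\left(-12\right) \left(-2\right) - 26801\right) - 10504 = \left(24 - 26801\right) - 10504 = -26777 - 10504 = -37281$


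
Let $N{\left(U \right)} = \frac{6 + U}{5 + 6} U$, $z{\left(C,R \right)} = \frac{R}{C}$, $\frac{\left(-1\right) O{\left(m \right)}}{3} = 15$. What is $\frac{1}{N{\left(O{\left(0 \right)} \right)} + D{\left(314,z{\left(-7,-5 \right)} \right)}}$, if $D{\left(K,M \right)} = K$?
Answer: $\frac{11}{5209} \approx 0.0021117$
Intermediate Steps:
$O{\left(m \right)} = -45$ ($O{\left(m \right)} = \left(-3\right) 15 = -45$)
$N{\left(U \right)} = U \left(\frac{6}{11} + \frac{U}{11}\right)$ ($N{\left(U \right)} = \frac{6 + U}{11} U = \left(6 + U\right) \frac{1}{11} U = \left(\frac{6}{11} + \frac{U}{11}\right) U = U \left(\frac{6}{11} + \frac{U}{11}\right)$)
$\frac{1}{N{\left(O{\left(0 \right)} \right)} + D{\left(314,z{\left(-7,-5 \right)} \right)}} = \frac{1}{\frac{1}{11} \left(-45\right) \left(6 - 45\right) + 314} = \frac{1}{\frac{1}{11} \left(-45\right) \left(-39\right) + 314} = \frac{1}{\frac{1755}{11} + 314} = \frac{1}{\frac{5209}{11}} = \frac{11}{5209}$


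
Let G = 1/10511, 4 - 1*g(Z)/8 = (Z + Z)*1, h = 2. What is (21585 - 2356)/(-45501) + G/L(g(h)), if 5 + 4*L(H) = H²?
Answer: -1010762099/2391305055 ≈ -0.42268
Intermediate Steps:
g(Z) = 32 - 16*Z (g(Z) = 32 - 8*(Z + Z) = 32 - 8*2*Z = 32 - 16*Z)
L(H) = -5/4 + H²/4
G = 1/10511 ≈ 9.5138e-5
(21585 - 2356)/(-45501) + G/L(g(h)) = (21585 - 2356)/(-45501) + 1/(10511*(-5/4 + (32 - 16*2)²/4)) = 19229*(-1/45501) + 1/(10511*(-5/4 + (32 - 32)²/4)) = -19229/45501 + 1/(10511*(-5/4 + (¼)*0²)) = -19229/45501 + 1/(10511*(-5/4 + (¼)*0)) = -19229/45501 + 1/(10511*(-5/4 + 0)) = -19229/45501 + 1/(10511*(-5/4)) = -19229/45501 + (1/10511)*(-⅘) = -19229/45501 - 4/52555 = -1010762099/2391305055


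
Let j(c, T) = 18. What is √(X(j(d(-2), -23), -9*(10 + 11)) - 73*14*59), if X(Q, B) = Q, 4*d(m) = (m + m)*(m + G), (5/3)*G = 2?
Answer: 2*I*√15070 ≈ 245.52*I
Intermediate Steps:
G = 6/5 (G = (⅗)*2 = 6/5 ≈ 1.2000)
d(m) = m*(6/5 + m)/2 (d(m) = ((m + m)*(m + 6/5))/4 = ((2*m)*(6/5 + m))/4 = (2*m*(6/5 + m))/4 = m*(6/5 + m)/2)
√(X(j(d(-2), -23), -9*(10 + 11)) - 73*14*59) = √(18 - 73*14*59) = √(18 - 1022*59) = √(18 - 60298) = √(-60280) = 2*I*√15070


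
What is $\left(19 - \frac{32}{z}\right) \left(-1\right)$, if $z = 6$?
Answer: $- \frac{41}{3} \approx -13.667$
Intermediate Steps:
$\left(19 - \frac{32}{z}\right) \left(-1\right) = \left(19 - \frac{32}{6}\right) \left(-1\right) = \left(19 - \frac{16}{3}\right) \left(-1\right) = \frac{41}{3} \left(-1\right) = - \frac{41}{3}$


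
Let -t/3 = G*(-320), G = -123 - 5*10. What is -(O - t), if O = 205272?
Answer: -371352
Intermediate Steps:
G = -173 (G = -123 - 50 = -173)
t = -166080 (t = -(-519)*(-320) = -3*55360 = -166080)
-(O - t) = -(205272 - 1*(-166080)) = -(205272 + 166080) = -1*371352 = -371352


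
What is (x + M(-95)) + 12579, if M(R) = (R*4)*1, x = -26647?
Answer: -14448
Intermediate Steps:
M(R) = 4*R (M(R) = (4*R)*1 = 4*R)
(x + M(-95)) + 12579 = (-26647 + 4*(-95)) + 12579 = (-26647 - 380) + 12579 = -27027 + 12579 = -14448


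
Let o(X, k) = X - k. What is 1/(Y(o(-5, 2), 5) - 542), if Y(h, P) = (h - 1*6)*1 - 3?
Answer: -1/558 ≈ -0.0017921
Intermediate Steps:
Y(h, P) = -9 + h (Y(h, P) = (h - 6)*1 - 3 = (-6 + h)*1 - 3 = (-6 + h) - 3 = -9 + h)
1/(Y(o(-5, 2), 5) - 542) = 1/((-9 + (-5 - 1*2)) - 542) = 1/((-9 + (-5 - 2)) - 542) = 1/((-9 - 7) - 542) = 1/(-16 - 542) = 1/(-558) = -1/558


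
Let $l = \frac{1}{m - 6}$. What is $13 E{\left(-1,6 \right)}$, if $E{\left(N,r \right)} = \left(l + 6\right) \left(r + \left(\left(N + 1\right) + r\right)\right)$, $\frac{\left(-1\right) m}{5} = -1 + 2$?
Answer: $\frac{10140}{11} \approx 921.82$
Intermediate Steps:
$m = -5$ ($m = - 5 \left(-1 + 2\right) = \left(-5\right) 1 = -5$)
$l = - \frac{1}{11}$ ($l = \frac{1}{-5 - 6} = \frac{1}{-11} = - \frac{1}{11} \approx -0.090909$)
$E{\left(N,r \right)} = \frac{65}{11} + \frac{65 N}{11} + \frac{130 r}{11}$ ($E{\left(N,r \right)} = \left(- \frac{1}{11} + 6\right) \left(r + \left(\left(N + 1\right) + r\right)\right) = \frac{65 \left(r + \left(\left(1 + N\right) + r\right)\right)}{11} = \frac{65 \left(r + \left(1 + N + r\right)\right)}{11} = \frac{65 \left(1 + N + 2 r\right)}{11} = \frac{65}{11} + \frac{65 N}{11} + \frac{130 r}{11}$)
$13 E{\left(-1,6 \right)} = 13 \left(\frac{65}{11} + \frac{65}{11} \left(-1\right) + \frac{130}{11} \cdot 6\right) = 13 \left(\frac{65}{11} - \frac{65}{11} + \frac{780}{11}\right) = 13 \cdot \frac{780}{11} = \frac{10140}{11}$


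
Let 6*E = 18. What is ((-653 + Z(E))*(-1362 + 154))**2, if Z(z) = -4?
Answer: 629889846336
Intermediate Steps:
E = 3 (E = (1/6)*18 = 3)
((-653 + Z(E))*(-1362 + 154))**2 = ((-653 - 4)*(-1362 + 154))**2 = (-657*(-1208))**2 = 793656**2 = 629889846336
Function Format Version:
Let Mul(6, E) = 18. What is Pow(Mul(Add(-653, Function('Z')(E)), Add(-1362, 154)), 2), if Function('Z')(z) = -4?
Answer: 629889846336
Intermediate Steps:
E = 3 (E = Mul(Rational(1, 6), 18) = 3)
Pow(Mul(Add(-653, Function('Z')(E)), Add(-1362, 154)), 2) = Pow(Mul(Add(-653, -4), Add(-1362, 154)), 2) = Pow(Mul(-657, -1208), 2) = Pow(793656, 2) = 629889846336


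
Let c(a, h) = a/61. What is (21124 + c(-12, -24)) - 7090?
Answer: 856062/61 ≈ 14034.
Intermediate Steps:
c(a, h) = a/61 (c(a, h) = a*(1/61) = a/61)
(21124 + c(-12, -24)) - 7090 = (21124 + (1/61)*(-12)) - 7090 = (21124 - 12/61) - 7090 = 1288552/61 - 7090 = 856062/61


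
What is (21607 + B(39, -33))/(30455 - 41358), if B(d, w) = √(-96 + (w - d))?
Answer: -21607/10903 - 2*I*√42/10903 ≈ -1.9817 - 0.0011888*I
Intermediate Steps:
B(d, w) = √(-96 + w - d)
(21607 + B(39, -33))/(30455 - 41358) = (21607 + √(-96 - 33 - 1*39))/(30455 - 41358) = (21607 + √(-96 - 33 - 39))/(-10903) = (21607 + √(-168))*(-1/10903) = (21607 + 2*I*√42)*(-1/10903) = -21607/10903 - 2*I*√42/10903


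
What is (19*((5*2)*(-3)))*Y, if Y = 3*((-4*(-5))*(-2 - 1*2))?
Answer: 136800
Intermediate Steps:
Y = -240 (Y = 3*(20*(-2 - 2)) = 3*(20*(-4)) = 3*(-80) = -240)
(19*((5*2)*(-3)))*Y = (19*((5*2)*(-3)))*(-240) = (19*(10*(-3)))*(-240) = (19*(-30))*(-240) = -570*(-240) = 136800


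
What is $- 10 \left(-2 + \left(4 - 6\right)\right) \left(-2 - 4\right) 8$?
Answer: $-1920$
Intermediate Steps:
$- 10 \left(-2 + \left(4 - 6\right)\right) \left(-2 - 4\right) 8 = - 10 \left(-2 + \left(4 - 6\right)\right) \left(-6\right) 8 = - 10 \left(-2 - 2\right) \left(-6\right) 8 = - 10 \left(\left(-4\right) \left(-6\right)\right) 8 = \left(-10\right) 24 \cdot 8 = \left(-240\right) 8 = -1920$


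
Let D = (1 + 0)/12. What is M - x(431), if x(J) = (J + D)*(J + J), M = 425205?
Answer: 321667/6 ≈ 53611.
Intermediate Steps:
D = 1/12 (D = (1/12)*1 = 1/12 ≈ 0.083333)
x(J) = 2*J*(1/12 + J) (x(J) = (J + 1/12)*(J + J) = (1/12 + J)*(2*J) = 2*J*(1/12 + J))
M - x(431) = 425205 - 431*(1 + 12*431)/6 = 425205 - 431*(1 + 5172)/6 = 425205 - 431*5173/6 = 425205 - 1*2229563/6 = 425205 - 2229563/6 = 321667/6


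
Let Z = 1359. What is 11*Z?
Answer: 14949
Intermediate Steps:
11*Z = 11*1359 = 14949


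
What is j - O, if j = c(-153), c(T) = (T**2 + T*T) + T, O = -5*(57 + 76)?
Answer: 47330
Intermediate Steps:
O = -665 (O = -5*133 = -665)
c(T) = T + 2*T**2 (c(T) = (T**2 + T**2) + T = 2*T**2 + T = T + 2*T**2)
j = 46665 (j = -153*(1 + 2*(-153)) = -153*(1 - 306) = -153*(-305) = 46665)
j - O = 46665 - 1*(-665) = 46665 + 665 = 47330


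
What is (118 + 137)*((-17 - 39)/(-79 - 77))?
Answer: 1190/13 ≈ 91.538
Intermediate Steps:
(118 + 137)*((-17 - 39)/(-79 - 77)) = 255*(-56/(-156)) = 255*(-56*(-1/156)) = 255*(14/39) = 1190/13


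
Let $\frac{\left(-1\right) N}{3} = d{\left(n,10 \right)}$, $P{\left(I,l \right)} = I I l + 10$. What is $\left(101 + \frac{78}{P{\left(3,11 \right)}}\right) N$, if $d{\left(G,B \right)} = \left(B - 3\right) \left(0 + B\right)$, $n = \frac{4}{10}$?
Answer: $- \frac{2328270}{109} \approx -21360.0$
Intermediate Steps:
$n = \frac{2}{5}$ ($n = 4 \cdot \frac{1}{10} = \frac{2}{5} \approx 0.4$)
$d{\left(G,B \right)} = B \left(-3 + B\right)$ ($d{\left(G,B \right)} = \left(-3 + B\right) B = B \left(-3 + B\right)$)
$P{\left(I,l \right)} = 10 + l I^{2}$ ($P{\left(I,l \right)} = I^{2} l + 10 = l I^{2} + 10 = 10 + l I^{2}$)
$N = -210$ ($N = - 3 \cdot 10 \left(-3 + 10\right) = - 3 \cdot 10 \cdot 7 = \left(-3\right) 70 = -210$)
$\left(101 + \frac{78}{P{\left(3,11 \right)}}\right) N = \left(101 + \frac{78}{10 + 11 \cdot 3^{2}}\right) \left(-210\right) = \left(101 + \frac{78}{10 + 11 \cdot 9}\right) \left(-210\right) = \left(101 + \frac{78}{10 + 99}\right) \left(-210\right) = \left(101 + \frac{78}{109}\right) \left(-210\right) = \frac{11087}{109} \left(-210\right) = - \frac{2328270}{109}$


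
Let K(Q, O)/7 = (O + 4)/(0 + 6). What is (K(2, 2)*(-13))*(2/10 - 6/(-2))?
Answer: -1456/5 ≈ -291.20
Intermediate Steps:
K(Q, O) = 14/3 + 7*O/6 (K(Q, O) = 7*((O + 4)/(0 + 6)) = 7*((4 + O)/6) = 7*((4 + O)*(⅙)) = 7*(⅔ + O/6) = 14/3 + 7*O/6)
(K(2, 2)*(-13))*(2/10 - 6/(-2)) = ((14/3 + (7/6)*2)*(-13))*(2/10 - 6/(-2)) = ((14/3 + 7/3)*(-13))*(2*(⅒) - 6*(-½)) = (7*(-13))*(⅕ + 3) = -91*16/5 = -1456/5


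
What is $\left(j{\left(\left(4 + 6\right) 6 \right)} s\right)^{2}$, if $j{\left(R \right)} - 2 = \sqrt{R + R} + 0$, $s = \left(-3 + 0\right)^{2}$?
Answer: $10044 + 648 \sqrt{30} \approx 13593.0$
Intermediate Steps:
$s = 9$ ($s = \left(-3\right)^{2} = 9$)
$j{\left(R \right)} = 2 + \sqrt{2} \sqrt{R}$ ($j{\left(R \right)} = 2 + \left(\sqrt{R + R} + 0\right) = 2 + \left(\sqrt{2 R} + 0\right) = 2 + \left(\sqrt{2} \sqrt{R} + 0\right) = 2 + \sqrt{2} \sqrt{R}$)
$\left(j{\left(\left(4 + 6\right) 6 \right)} s\right)^{2} = \left(\left(2 + \sqrt{2} \sqrt{\left(4 + 6\right) 6}\right) 9\right)^{2} = \left(\left(2 + \sqrt{2} \sqrt{10 \cdot 6}\right) 9\right)^{2} = \left(\left(2 + \sqrt{2} \sqrt{60}\right) 9\right)^{2} = \left(\left(2 + \sqrt{2} \cdot 2 \sqrt{15}\right) 9\right)^{2} = \left(\left(2 + 2 \sqrt{30}\right) 9\right)^{2} = \left(18 + 18 \sqrt{30}\right)^{2}$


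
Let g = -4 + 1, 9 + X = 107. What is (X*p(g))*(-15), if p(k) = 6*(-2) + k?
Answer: 22050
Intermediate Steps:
X = 98 (X = -9 + 107 = 98)
g = -3
p(k) = -12 + k
(X*p(g))*(-15) = (98*(-12 - 3))*(-15) = (98*(-15))*(-15) = -1470*(-15) = 22050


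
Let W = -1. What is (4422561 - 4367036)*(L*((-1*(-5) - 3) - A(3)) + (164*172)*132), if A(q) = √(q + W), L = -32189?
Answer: 203170305950 + 1787294225*√2 ≈ 2.0570e+11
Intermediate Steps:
A(q) = √(-1 + q) (A(q) = √(q - 1) = √(-1 + q))
(4422561 - 4367036)*(L*((-1*(-5) - 3) - A(3)) + (164*172)*132) = (4422561 - 4367036)*(-32189*((-1*(-5) - 3) - √(-1 + 3)) + (164*172)*132) = 55525*(-32189*((5 - 3) - √2) + 28208*132) = 55525*(-32189*(2 - √2) + 3723456) = 55525*((-64378 + 32189*√2) + 3723456) = 55525*(3659078 + 32189*√2) = 203170305950 + 1787294225*√2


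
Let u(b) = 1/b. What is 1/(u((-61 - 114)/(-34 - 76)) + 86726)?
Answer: 35/3035432 ≈ 1.1530e-5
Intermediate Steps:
1/(u((-61 - 114)/(-34 - 76)) + 86726) = 1/(1/((-61 - 114)/(-34 - 76)) + 86726) = 1/(1/(-175/(-110)) + 86726) = 1/(1/(-175*(-1/110)) + 86726) = 1/(1/(35/22) + 86726) = 1/(22/35 + 86726) = 1/(3035432/35) = 35/3035432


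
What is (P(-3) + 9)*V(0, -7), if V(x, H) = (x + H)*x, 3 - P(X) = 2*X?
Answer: 0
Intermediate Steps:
P(X) = 3 - 2*X
V(x, H) = x*(H + x) (V(x, H) = (H + x)*x = x*(H + x))
(P(-3) + 9)*V(0, -7) = ((3 - 2*(-3)) + 9)*(0*(-7 + 0)) = ((3 + 6) + 9)*(0*(-7)) = (9 + 9)*0 = 18*0 = 0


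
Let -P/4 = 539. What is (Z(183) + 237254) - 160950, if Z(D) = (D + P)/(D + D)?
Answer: 27925291/366 ≈ 76299.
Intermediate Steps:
P = -2156 (P = -4*539 = -2156)
Z(D) = (-2156 + D)/(2*D) (Z(D) = (D - 2156)/(D + D) = (-2156 + D)/((2*D)) = (-2156 + D)*(1/(2*D)) = (-2156 + D)/(2*D))
(Z(183) + 237254) - 160950 = ((½)*(-2156 + 183)/183 + 237254) - 160950 = ((½)*(1/183)*(-1973) + 237254) - 160950 = (-1973/366 + 237254) - 160950 = 86832991/366 - 160950 = 27925291/366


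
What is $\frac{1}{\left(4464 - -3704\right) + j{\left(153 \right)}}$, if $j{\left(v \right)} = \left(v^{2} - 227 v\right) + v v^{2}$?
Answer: $\frac{1}{3578423} \approx 2.7945 \cdot 10^{-7}$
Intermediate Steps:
$j{\left(v \right)} = v^{2} + v^{3} - 227 v$ ($j{\left(v \right)} = \left(v^{2} - 227 v\right) + v^{3} = v^{2} + v^{3} - 227 v$)
$\frac{1}{\left(4464 - -3704\right) + j{\left(153 \right)}} = \frac{1}{\left(4464 - -3704\right) + 153 \left(-227 + 153 + 153^{2}\right)} = \frac{1}{\left(4464 + 3704\right) + 153 \left(-227 + 153 + 23409\right)} = \frac{1}{8168 + 153 \cdot 23335} = \frac{1}{8168 + 3570255} = \frac{1}{3578423}$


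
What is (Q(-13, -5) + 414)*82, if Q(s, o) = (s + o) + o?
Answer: 32062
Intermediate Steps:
Q(s, o) = s + 2*o (Q(s, o) = (o + s) + o = s + 2*o)
(Q(-13, -5) + 414)*82 = ((-13 + 2*(-5)) + 414)*82 = ((-13 - 10) + 414)*82 = (-23 + 414)*82 = 391*82 = 32062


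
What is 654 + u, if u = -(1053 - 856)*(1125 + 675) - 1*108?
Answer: -354054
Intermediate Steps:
u = -354708 (u = -197*1800 - 108 = -1*354600 - 108 = -354600 - 108 = -354708)
654 + u = 654 - 354708 = -354054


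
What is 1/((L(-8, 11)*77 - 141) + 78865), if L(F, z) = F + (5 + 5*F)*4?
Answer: 1/67328 ≈ 1.4853e-5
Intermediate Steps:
L(F, z) = 20 + 21*F (L(F, z) = F + (20 + 20*F) = 20 + 21*F)
1/((L(-8, 11)*77 - 141) + 78865) = 1/(((20 + 21*(-8))*77 - 141) + 78865) = 1/(((20 - 168)*77 - 141) + 78865) = 1/((-148*77 - 141) + 78865) = 1/((-11396 - 141) + 78865) = 1/(-11537 + 78865) = 1/67328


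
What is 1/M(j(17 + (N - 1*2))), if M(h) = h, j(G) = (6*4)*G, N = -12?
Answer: 1/72 ≈ 0.013889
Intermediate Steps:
j(G) = 24*G
1/M(j(17 + (N - 1*2))) = 1/(24*(17 + (-12 - 1*2))) = 1/(24*(17 + (-12 - 2))) = 1/(24*(17 - 14)) = 1/(24*3) = 1/72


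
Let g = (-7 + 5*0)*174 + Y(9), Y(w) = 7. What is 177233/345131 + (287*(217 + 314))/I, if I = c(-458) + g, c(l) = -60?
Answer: -1277357704/10699061 ≈ -119.39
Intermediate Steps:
g = -1211 (g = (-7 + 5*0)*174 + 7 = (-7 + 0)*174 + 7 = -7*174 + 7 = -1218 + 7 = -1211)
I = -1271 (I = -60 - 1211 = -1271)
177233/345131 + (287*(217 + 314))/I = 177233/345131 + (287*(217 + 314))/(-1271) = 177233*(1/345131) + (287*531)*(-1/1271) = 177233/345131 + 152397*(-1/1271) = 177233/345131 - 3717/31 = -1277357704/10699061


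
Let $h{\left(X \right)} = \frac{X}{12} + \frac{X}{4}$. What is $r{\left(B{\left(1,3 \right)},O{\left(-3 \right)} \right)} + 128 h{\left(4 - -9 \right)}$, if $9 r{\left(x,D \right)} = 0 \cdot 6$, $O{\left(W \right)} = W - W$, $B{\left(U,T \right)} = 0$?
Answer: $\frac{1664}{3} \approx 554.67$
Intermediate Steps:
$O{\left(W \right)} = 0$
$r{\left(x,D \right)} = 0$ ($r{\left(x,D \right)} = \frac{0 \cdot 6}{9} = \frac{1}{9} \cdot 0 = 0$)
$h{\left(X \right)} = \frac{X}{3}$ ($h{\left(X \right)} = X \frac{1}{12} + X \frac{1}{4} = \frac{X}{12} + \frac{X}{4} = \frac{X}{3}$)
$r{\left(B{\left(1,3 \right)},O{\left(-3 \right)} \right)} + 128 h{\left(4 - -9 \right)} = 0 + 128 \frac{4 - -9}{3} = 0 + 128 \frac{4 + 9}{3} = 0 + 128 \cdot \frac{1}{3} \cdot 13 = 0 + 128 \cdot \frac{13}{3} = 0 + \frac{1664}{3} = \frac{1664}{3}$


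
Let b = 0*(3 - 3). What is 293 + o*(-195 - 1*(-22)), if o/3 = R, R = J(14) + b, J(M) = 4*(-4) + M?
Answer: 1331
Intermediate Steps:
b = 0 (b = 0*0 = 0)
J(M) = -16 + M
R = -2 (R = (-16 + 14) + 0 = -2 + 0 = -2)
o = -6 (o = 3*(-2) = -6)
293 + o*(-195 - 1*(-22)) = 293 - 6*(-195 - 1*(-22)) = 293 - 6*(-195 + 22) = 293 - 6*(-173) = 293 + 1038 = 1331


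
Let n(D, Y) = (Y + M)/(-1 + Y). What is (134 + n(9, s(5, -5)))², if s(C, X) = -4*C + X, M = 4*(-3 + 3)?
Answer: 12313081/676 ≈ 18215.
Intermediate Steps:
M = 0 (M = 4*0 = 0)
s(C, X) = X - 4*C
n(D, Y) = Y/(-1 + Y) (n(D, Y) = (Y + 0)/(-1 + Y) = Y/(-1 + Y))
(134 + n(9, s(5, -5)))² = (134 + (-5 - 4*5)/(-1 + (-5 - 4*5)))² = (134 + (-5 - 20)/(-1 + (-5 - 20)))² = (134 - 25/(-1 - 25))² = (134 - 25/(-26))² = (134 - 25*(-1/26))² = (134 + 25/26)² = (3509/26)² = 12313081/676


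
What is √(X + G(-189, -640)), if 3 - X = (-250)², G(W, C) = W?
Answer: I*√62686 ≈ 250.37*I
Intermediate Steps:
X = -62497 (X = 3 - 1*(-250)² = 3 - 1*62500 = 3 - 62500 = -62497)
√(X + G(-189, -640)) = √(-62497 - 189) = √(-62686) = I*√62686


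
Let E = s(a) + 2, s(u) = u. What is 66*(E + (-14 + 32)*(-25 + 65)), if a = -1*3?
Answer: 47454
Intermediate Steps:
a = -3
E = -1 (E = -3 + 2 = -1)
66*(E + (-14 + 32)*(-25 + 65)) = 66*(-1 + (-14 + 32)*(-25 + 65)) = 66*(-1 + 18*40) = 66*(-1 + 720) = 66*719 = 47454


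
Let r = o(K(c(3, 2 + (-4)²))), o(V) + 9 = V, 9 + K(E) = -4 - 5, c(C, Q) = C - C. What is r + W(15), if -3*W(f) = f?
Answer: -32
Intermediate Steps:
W(f) = -f/3
c(C, Q) = 0
K(E) = -18 (K(E) = -9 + (-4 - 5) = -9 - 9 = -18)
o(V) = -9 + V
r = -27 (r = -9 - 18 = -27)
r + W(15) = -27 - ⅓*15 = -27 - 5 = -32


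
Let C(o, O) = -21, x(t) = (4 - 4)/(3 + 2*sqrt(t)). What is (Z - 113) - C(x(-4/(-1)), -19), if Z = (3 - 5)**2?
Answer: -88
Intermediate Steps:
x(t) = 0 (x(t) = 0/(3 + 2*sqrt(t)) = 0)
Z = 4 (Z = (-2)**2 = 4)
(Z - 113) - C(x(-4/(-1)), -19) = (4 - 113) - 1*(-21) = -109 + 21 = -88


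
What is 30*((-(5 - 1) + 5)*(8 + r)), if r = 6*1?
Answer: 420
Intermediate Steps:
r = 6
30*((-(5 - 1) + 5)*(8 + r)) = 30*((-(5 - 1) + 5)*(8 + 6)) = 30*((-1*4 + 5)*14) = 30*((-4 + 5)*14) = 30*(1*14) = 30*14 = 420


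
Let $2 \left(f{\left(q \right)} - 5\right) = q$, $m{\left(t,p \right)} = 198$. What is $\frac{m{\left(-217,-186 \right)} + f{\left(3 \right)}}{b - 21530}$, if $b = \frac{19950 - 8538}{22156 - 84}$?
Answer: $- \frac{1128431}{118799687} \approx -0.0094986$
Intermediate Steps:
$b = \frac{2853}{5518}$ ($b = \frac{11412}{22072} = 11412 \cdot \frac{1}{22072} = \frac{2853}{5518} \approx 0.51704$)
$f{\left(q \right)} = 5 + \frac{q}{2}$
$\frac{m{\left(-217,-186 \right)} + f{\left(3 \right)}}{b - 21530} = \frac{198 + \left(5 + \frac{1}{2} \cdot 3\right)}{\frac{2853}{5518} - 21530} = \frac{198 + \left(5 + \frac{3}{2}\right)}{- \frac{118799687}{5518}} = \left(198 + \frac{13}{2}\right) \left(- \frac{5518}{118799687}\right) = \frac{409}{2} \left(- \frac{5518}{118799687}\right) = - \frac{1128431}{118799687}$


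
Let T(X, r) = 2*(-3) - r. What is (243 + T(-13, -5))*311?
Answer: 75262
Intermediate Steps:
T(X, r) = -6 - r
(243 + T(-13, -5))*311 = (243 + (-6 - 1*(-5)))*311 = (243 + (-6 + 5))*311 = (243 - 1)*311 = 242*311 = 75262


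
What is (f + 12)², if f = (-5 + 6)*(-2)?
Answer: 100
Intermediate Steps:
f = -2 (f = 1*(-2) = -2)
(f + 12)² = (-2 + 12)² = 10² = 100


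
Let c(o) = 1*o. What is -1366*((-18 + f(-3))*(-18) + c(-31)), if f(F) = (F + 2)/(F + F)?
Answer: -396140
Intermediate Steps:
c(o) = o
f(F) = (2 + F)/(2*F) (f(F) = (2 + F)/((2*F)) = (2 + F)*(1/(2*F)) = (2 + F)/(2*F))
-1366*((-18 + f(-3))*(-18) + c(-31)) = -1366*((-18 + (½)*(2 - 3)/(-3))*(-18) - 31) = -1366*((-18 + (½)*(-⅓)*(-1))*(-18) - 31) = -1366*((-18 + ⅙)*(-18) - 31) = -1366*(-107/6*(-18) - 31) = -1366*(321 - 31) = -1366*290 = -396140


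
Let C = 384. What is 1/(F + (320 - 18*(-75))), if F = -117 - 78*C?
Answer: -1/28399 ≈ -3.5212e-5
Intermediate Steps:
F = -30069 (F = -117 - 78*384 = -117 - 29952 = -30069)
1/(F + (320 - 18*(-75))) = 1/(-30069 + (320 - 18*(-75))) = 1/(-30069 + (320 + 1350)) = 1/(-30069 + 1670) = 1/(-28399) = -1/28399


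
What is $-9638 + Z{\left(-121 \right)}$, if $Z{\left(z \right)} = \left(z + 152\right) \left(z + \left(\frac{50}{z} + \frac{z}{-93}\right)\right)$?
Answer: $- \frac{4850216}{363} \approx -13361.0$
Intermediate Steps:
$Z{\left(z \right)} = \left(152 + z\right) \left(\frac{50}{z} + \frac{92 z}{93}\right)$ ($Z{\left(z \right)} = \left(152 + z\right) \left(z + \left(\frac{50}{z} + z \left(- \frac{1}{93}\right)\right)\right) = \left(152 + z\right) \left(z - \left(- \frac{50}{z} + \frac{z}{93}\right)\right) = \left(152 + z\right) \left(\frac{50}{z} + \frac{92 z}{93}\right)$)
$-9638 + Z{\left(-121 \right)} = -9638 + \left(50 + \frac{7600}{-121} + \frac{92 \left(-121\right)^{2}}{93} + \frac{13984}{93} \left(-121\right)\right) = -9638 + \left(50 + 7600 \left(- \frac{1}{121}\right) + \frac{92}{93} \cdot 14641 - \frac{1692064}{93}\right) = -9638 + \left(50 - \frac{7600}{121} + \frac{1346972}{93} - \frac{1692064}{93}\right) = -9638 - \frac{1351622}{363} = - \frac{4850216}{363}$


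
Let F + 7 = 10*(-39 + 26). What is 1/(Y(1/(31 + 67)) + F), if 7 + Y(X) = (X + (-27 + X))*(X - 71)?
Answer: 2401/4252833 ≈ 0.00056456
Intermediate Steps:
F = -137 (F = -7 + 10*(-39 + 26) = -7 + 10*(-13) = -7 - 130 = -137)
Y(X) = -7 + (-71 + X)*(-27 + 2*X) (Y(X) = -7 + (X + (-27 + X))*(X - 71) = -7 + (-27 + 2*X)*(-71 + X) = -7 + (-71 + X)*(-27 + 2*X))
1/(Y(1/(31 + 67)) + F) = 1/((1910 - 169/(31 + 67) + 2*(1/(31 + 67))**2) - 137) = 1/((1910 - 169/98 + 2*(1/98)**2) - 137) = 1/((1910 - 169*1/98 + 2*(1/98)**2) - 137) = 1/((1910 - 169/98 + 2*(1/9604)) - 137) = 1/((1910 - 169/98 + 1/4802) - 137) = 1/(4581770/2401 - 137) = 1/(4252833/2401) = 2401/4252833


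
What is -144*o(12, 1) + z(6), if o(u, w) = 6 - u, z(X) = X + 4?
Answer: 874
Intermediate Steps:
z(X) = 4 + X
-144*o(12, 1) + z(6) = -144*(6 - 1*12) + (4 + 6) = -144*(6 - 12) + 10 = -144*(-6) + 10 = 864 + 10 = 874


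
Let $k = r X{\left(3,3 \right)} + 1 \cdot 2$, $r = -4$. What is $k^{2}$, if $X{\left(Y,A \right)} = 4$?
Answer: $196$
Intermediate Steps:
$k = -14$ ($k = \left(-4\right) 4 + 1 \cdot 2 = -16 + 2 = -14$)
$k^{2} = \left(-14\right)^{2} = 196$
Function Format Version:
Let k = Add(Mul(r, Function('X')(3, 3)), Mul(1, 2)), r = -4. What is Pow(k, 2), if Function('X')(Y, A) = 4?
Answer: 196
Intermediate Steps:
k = -14 (k = Add(Mul(-4, 4), Mul(1, 2)) = Add(-16, 2) = -14)
Pow(k, 2) = Pow(-14, 2) = 196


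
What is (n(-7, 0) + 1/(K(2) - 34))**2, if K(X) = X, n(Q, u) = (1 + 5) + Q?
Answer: 1089/1024 ≈ 1.0635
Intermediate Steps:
n(Q, u) = 6 + Q
(n(-7, 0) + 1/(K(2) - 34))**2 = ((6 - 7) + 1/(2 - 34))**2 = (-1 + 1/(-32))**2 = (-1 - 1/32)**2 = (-33/32)**2 = 1089/1024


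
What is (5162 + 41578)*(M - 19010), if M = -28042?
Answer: -2199210480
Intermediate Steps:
(5162 + 41578)*(M - 19010) = (5162 + 41578)*(-28042 - 19010) = 46740*(-47052) = -2199210480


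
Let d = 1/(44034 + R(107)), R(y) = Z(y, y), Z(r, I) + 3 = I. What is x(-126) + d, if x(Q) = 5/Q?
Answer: -55141/1390347 ≈ -0.039660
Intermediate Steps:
Z(r, I) = -3 + I
R(y) = -3 + y
d = 1/44138 (d = 1/(44034 + (-3 + 107)) = 1/(44034 + 104) = 1/44138 ≈ 2.2656e-5)
x(-126) + d = 5/(-126) + 1/44138 = 5*(-1/126) + 1/44138 = -5/126 + 1/44138 = -55141/1390347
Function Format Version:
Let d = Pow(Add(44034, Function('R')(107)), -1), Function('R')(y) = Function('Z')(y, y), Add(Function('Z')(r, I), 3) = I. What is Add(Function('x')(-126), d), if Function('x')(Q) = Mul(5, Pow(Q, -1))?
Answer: Rational(-55141, 1390347) ≈ -0.039660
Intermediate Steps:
Function('Z')(r, I) = Add(-3, I)
Function('R')(y) = Add(-3, y)
d = Rational(1, 44138) (d = Pow(Add(44034, Add(-3, 107)), -1) = Pow(Add(44034, 104), -1) = Pow(44138, -1) = Rational(1, 44138) ≈ 2.2656e-5)
Add(Function('x')(-126), d) = Add(Mul(5, Pow(-126, -1)), Rational(1, 44138)) = Add(Mul(5, Rational(-1, 126)), Rational(1, 44138)) = Add(Rational(-5, 126), Rational(1, 44138)) = Rational(-55141, 1390347)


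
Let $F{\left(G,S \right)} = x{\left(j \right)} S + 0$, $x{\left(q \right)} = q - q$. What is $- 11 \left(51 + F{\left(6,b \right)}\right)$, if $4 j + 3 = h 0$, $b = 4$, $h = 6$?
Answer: $-561$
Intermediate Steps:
$j = - \frac{3}{4}$ ($j = - \frac{3}{4} + \frac{6 \cdot 0}{4} = - \frac{3}{4} + \frac{1}{4} \cdot 0 = - \frac{3}{4} + 0 = - \frac{3}{4} \approx -0.75$)
$x{\left(q \right)} = 0$
$F{\left(G,S \right)} = 0$ ($F{\left(G,S \right)} = 0 S + 0 = 0 + 0 = 0$)
$- 11 \left(51 + F{\left(6,b \right)}\right) = - 11 \left(51 + 0\right) = \left(-11\right) 51 = -561$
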